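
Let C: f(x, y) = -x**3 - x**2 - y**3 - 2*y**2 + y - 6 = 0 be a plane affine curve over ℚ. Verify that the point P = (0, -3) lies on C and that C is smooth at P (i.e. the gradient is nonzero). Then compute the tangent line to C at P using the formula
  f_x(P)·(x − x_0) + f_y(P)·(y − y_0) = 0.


Tangent line at P: -14*y - 42 = 0.

Step 1: f(0, -3) = 0, so P lies on C.
Step 2: partial derivatives
  f_x(x, y) = -3*x**2 - 2*x, f_y(x, y) = -3*y**2 - 4*y + 1.
  f_x(P) = 0, f_y(P) = -14 (gradient nonzero, so P is smooth).
Step 3: tangent line at P: 0·(x − 0) + -14·(y − -3) = 0.
Expanding: -14*y - 42 = 0.


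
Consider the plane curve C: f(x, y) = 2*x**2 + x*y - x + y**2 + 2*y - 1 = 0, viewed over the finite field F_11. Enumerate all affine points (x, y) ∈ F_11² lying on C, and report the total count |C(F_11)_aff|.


Affine F_11-points: {(1, 0), (1, 8), (4, 6), (4, 10), (5, 0), (5, 4), (8, 2), (8, 10), (10, 4), (10, 6)}; count = 10.

For each of the 121 pairs (x, y) ∈ F_11², evaluate f(x, y) mod 11. Record the zeros.
  x = 0: [0↦10, 1↦2, 2↦7, 3↦3, 4↦1, 5↦1, 6↦3, 7↦7, 8↦2, 9↦10, 10↦9]  zeros at y ∈ ∅
  x = 1: [0↦0, 1↦4, 2↦10, 3↦7, 4↦6, 5↦7, 6↦10, 7↦4, 8↦0, 9↦9, 10↦9]  zeros at y ∈ {0, 8}
  x = 2: [0↦5, 1↦10, 2↦6, 3↦4, 4↦4, 5↦6, 6↦10, 7↦5, 8↦2, 9↦1, 10↦2]  zeros at y ∈ ∅
  x = 3: [0↦3, 1↦9, 2↦6, 3↦5, 4↦6, 5↦9, 6↦3, 7↦10, 8↦8, 9↦8, 10↦10]  zeros at y ∈ ∅
  x = 4: [0↦5, 1↦1, 2↦10, 3↦10, 4↦1, 5↦5, 6↦0, 7↦8, 8↦7, 9↦8, 10↦0]  zeros at y ∈ {6, 10}
  x = 5: [0↦0, 1↦8, 2↦7, 3↦8, 4↦0, 5↦5, 6↦1, 7↦10, 8↦10, 9↦1, 10↦5]  zeros at y ∈ {0, 4}
  x = 6: [0↦10, 1↦8, 2↦8, 3↦10, 4↦3, 5↦9, 6↦6, 7↦5, 8↦6, 9↦9, 10↦3]  zeros at y ∈ ∅
  x = 7: [0↦2, 1↦1, 2↦2, 3↦5, 4↦10, 5↦6, 6↦4, 7↦4, 8↦6, 9↦10, 10↦5]  zeros at y ∈ ∅
  x = 8: [0↦9, 1↦9, 2↦0, 3↦4, 4↦10, 5↦7, 6↦6, 7↦7, 8↦10, 9↦4, 10↦0]  zeros at y ∈ {2, 10}
  x = 9: [0↦9, 1↦10, 2↦2, 3↦7, 4↦3, 5↦1, 6↦1, 7↦3, 8↦7, 9↦2, 10↦10]  zeros at y ∈ ∅
  x = 10: [0↦2, 1↦4, 2↦8, 3↦3, 4↦0, 5↦10, 6↦0, 7↦3, 8↦8, 9↦4, 10↦2]  zeros at y ∈ {4, 6}
Collecting zeros: affine points = {(1, 0), (1, 8), (4, 6), (4, 10), (5, 0), (5, 4), (8, 2), (8, 10), (10, 4), (10, 6)}.
Total count |C(F_11)_aff| = 10.


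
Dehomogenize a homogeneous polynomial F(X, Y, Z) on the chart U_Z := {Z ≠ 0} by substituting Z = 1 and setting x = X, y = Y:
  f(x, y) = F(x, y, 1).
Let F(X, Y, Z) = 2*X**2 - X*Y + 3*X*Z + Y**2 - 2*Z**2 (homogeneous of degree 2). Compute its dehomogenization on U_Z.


f(x, y) = 2*x**2 - x*y + 3*x + y**2 - 2

On U_Z we set Z = 1. Each monomial c·X^i·Y^j·Z^k in F becomes c·x^i·y^j·1^k = c·x^i·y^j.
Substituting Z = 1: F(X, Y, 1) = 2*x**2 - x*y + 3*x + y**2 - 2.
Note: deg(f) ≤ deg(F) = 2; strict inequality happens when F is divisible by Z (lost terms).


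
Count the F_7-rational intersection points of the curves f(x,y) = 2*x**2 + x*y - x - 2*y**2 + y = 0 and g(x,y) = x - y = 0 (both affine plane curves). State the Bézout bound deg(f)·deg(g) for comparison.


Common zeros: {(0, 0)}; count = 1; Bézout bound = 2.

deg(f) = 2, deg(g) = 1, so Bézout bound = 2.
Scan x ∈ F_7. For each x, list the y ∈ F_7 with f(x, y) ≡ 0 and those with g(x, y) ≡ 0 (mod 7); the common zeros in that column are the intersection.
  x = 0: f ≡ 0 at y ∈ {0, 4}; g ≡ 0 at y ∈ {0}; common: {0}.
  x = 1: f ≡ 0 at y ∈ ∅; g ≡ 0 at y ∈ {1}; common: ∅.
  x = 2: f ≡ 0 at y ∈ {1, 4}; g ≡ 0 at y ∈ {2}; common: ∅.
  x = 3: f ≡ 0 at y ∈ ∅; g ≡ 0 at y ∈ {3}; common: ∅.
  x = 4: f ≡ 0 at y ∈ {0, 6}; g ≡ 0 at y ∈ {4}; common: ∅.
  x = 5: f ≡ 0 at y ∈ {1, 2}; g ≡ 0 at y ∈ {5}; common: ∅.
  x = 6: f ≡ 0 at y ∈ ∅; g ≡ 0 at y ∈ {6}; common: ∅.
Collecting: common zeros = {(0, 0)}, so the count is 1.
Comparison with the Bézout bound: 1 ≤ 2 = deg(f)·deg(g), as expected for curves with no common component (the affine F_7-count falls short of the bound because intersections may lie at infinity, over extension fields, or carry multiplicity).


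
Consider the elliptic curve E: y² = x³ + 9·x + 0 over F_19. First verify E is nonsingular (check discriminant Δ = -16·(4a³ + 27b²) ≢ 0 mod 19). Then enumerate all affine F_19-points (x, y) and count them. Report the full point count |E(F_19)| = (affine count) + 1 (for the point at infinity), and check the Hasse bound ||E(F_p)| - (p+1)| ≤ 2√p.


Affine points = {(0, 0), (2, 8), (2, 11), (3, 4), (3, 15), (4, 9), (4, 10), (6, 2), (6, 17), (7, 8), (7, 11), (10, 8), (10, 11), (11, 9), (11, 10), (14, 1), (14, 18), (18, 3), (18, 16)}; affine count = 19; |E(F_19)| = 20.

Discriminant check: Δ ∝ 4a³ + 27b² = 4·9³ + 27·0² = 4·729 + 27·0 ≡ 9 (mod 19). Nonzero ⇒ E is nonsingular.
For each x ∈ F_19, compute rhs = x³ + 9·x + 0 mod 19, then count y ∈ F_19 with y² ≡ rhs.
  x = 0: rhs = 0, matching y values: 0 (1 points).
  x = 1: rhs = 10, matching y values: none (0 points).
  x = 2: rhs = 7, matching y values: 8, 11 (2 points).
  x = 3: rhs = 16, matching y values: 4, 15 (2 points).
  x = 4: rhs = 5, matching y values: 9, 10 (2 points).
  x = 5: rhs = 18, matching y values: none (0 points).
  x = 6: rhs = 4, matching y values: 2, 17 (2 points).
  x = 7: rhs = 7, matching y values: 8, 11 (2 points).
  x = 8: rhs = 14, matching y values: none (0 points).
  x = 9: rhs = 12, matching y values: none (0 points).
  x = 10: rhs = 7, matching y values: 8, 11 (2 points).
  x = 11: rhs = 5, matching y values: 9, 10 (2 points).
  x = 12: rhs = 12, matching y values: none (0 points).
  x = 13: rhs = 15, matching y values: none (0 points).
  x = 14: rhs = 1, matching y values: 1, 18 (2 points).
  x = 15: rhs = 14, matching y values: none (0 points).
  x = 16: rhs = 3, matching y values: none (0 points).
  x = 17: rhs = 12, matching y values: none (0 points).
  x = 18: rhs = 9, matching y values: 3, 16 (2 points).
Total affine count: 19.
Full point count |E(F_19)| = 19 + 1 = 20.
Hasse bound: |20 − (19+1)| = |0| = 0 ≤ 2√19 ≈ 8.7178 ✓.


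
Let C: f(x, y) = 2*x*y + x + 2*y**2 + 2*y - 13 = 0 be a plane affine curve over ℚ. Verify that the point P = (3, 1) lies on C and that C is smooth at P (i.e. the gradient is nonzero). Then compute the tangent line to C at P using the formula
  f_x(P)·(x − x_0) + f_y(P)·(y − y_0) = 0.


Tangent line at P: 3*x + 12*y - 21 = 0.

Step 1: f(3, 1) = 0, so P lies on C.
Step 2: partial derivatives
  f_x(x, y) = 2*y + 1, f_y(x, y) = 2*x + 4*y + 2.
  f_x(P) = 3, f_y(P) = 12 (gradient nonzero, so P is smooth).
Step 3: tangent line at P: 3·(x − 3) + 12·(y − 1) = 0.
Expanding: 3*x + 12*y - 21 = 0.


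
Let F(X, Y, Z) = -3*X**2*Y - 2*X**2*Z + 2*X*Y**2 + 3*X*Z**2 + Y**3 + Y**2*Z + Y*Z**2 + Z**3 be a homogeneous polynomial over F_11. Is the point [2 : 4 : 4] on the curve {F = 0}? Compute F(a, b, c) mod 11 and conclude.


F(2,4,4) ≡ 6 (mod 11); P is NOT on the curve.

Evaluate F(2, 4, 4) term-by-term (mod 11).
  -3*X**2*Y ↦ -3·4·4·1 = -48
  -2*X**2*Z ↦ -2·4·1·4 = -32
  2*X*Y**2 ↦ 2·2·16·1 = 64
  3*X*Z**2 ↦ 3·2·1·16 = 96
  Y**3 ↦ 1·1·64·1 = 64
  Y**2*Z ↦ 1·1·16·4 = 64
  Y*Z**2 ↦ 1·1·4·16 = 64
  Z**3 ↦ 1·1·1·64 = 64
Sum: F(2, 4, 4) = (-48) + (-32) + (64) + (96) + (64) + (64) + (64) + (64) = 336.
Reducing mod 11: 336 ≡ 6 (mod 11).
Since F(a, b, c) ≡ 6 ≠ 0 (mod 11), P does NOT lie on the curve.


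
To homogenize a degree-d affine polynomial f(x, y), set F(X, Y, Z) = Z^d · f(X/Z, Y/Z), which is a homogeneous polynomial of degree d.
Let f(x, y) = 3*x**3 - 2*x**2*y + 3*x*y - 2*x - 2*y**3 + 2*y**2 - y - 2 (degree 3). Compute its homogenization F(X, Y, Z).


F(X, Y, Z) = 3*X**3 - 2*X**2*Y + 3*X*Y*Z - 2*X*Z**2 - 2*Y**3 + 2*Y**2*Z - Y*Z**2 - 2*Z**3

deg(f) = 3.
Substitute x = X/Z, y = Y/Z into f, then multiply by Z^3.
  monomial 3·x^3·y^0 ↦ 3·X^3·Y^0·Z^0.
  monomial -2·x^2·y^1 ↦ -2·X^2·Y^1·Z^0.
  monomial 3·x^1·y^1 ↦ 3·X^1·Y^1·Z^1.
  monomial -2·x^1·y^0 ↦ -2·X^1·Y^0·Z^2.
  monomial -2·x^0·y^3 ↦ -2·X^0·Y^3·Z^0.
  monomial 2·x^0·y^2 ↦ 2·X^0·Y^2·Z^1.
  monomial -1·x^0·y^1 ↦ -1·X^0·Y^1·Z^2.
  monomial -2·x^0·y^0 ↦ -2·X^0·Y^0·Z^3.
Collecting: F(X, Y, Z) = 3*X**3 - 2*X**2*Y + 3*X*Y*Z - 2*X*Z**2 - 2*Y**3 + 2*Y**2*Z - Y*Z**2 - 2*Z**3.


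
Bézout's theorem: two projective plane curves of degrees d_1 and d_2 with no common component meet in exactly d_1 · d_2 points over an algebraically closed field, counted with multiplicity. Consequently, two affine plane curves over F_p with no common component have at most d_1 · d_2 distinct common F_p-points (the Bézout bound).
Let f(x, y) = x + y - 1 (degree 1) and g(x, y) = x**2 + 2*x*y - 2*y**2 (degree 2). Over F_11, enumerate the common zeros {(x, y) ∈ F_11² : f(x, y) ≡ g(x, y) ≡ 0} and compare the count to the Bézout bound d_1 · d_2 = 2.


Common zeros: {(3, 9), (10, 2)}; count = 2; Bézout bound = 2.

deg(f) = 1, deg(g) = 2, so Bézout bound = 2.
Scan x ∈ F_11. For each x, list the y ∈ F_11 with f(x, y) ≡ 0 and those with g(x, y) ≡ 0 (mod 11); the common zeros in that column are the intersection.
  x = 0: f ≡ 0 at y ∈ {1}; g ≡ 0 at y ∈ {0}; common: ∅.
  x = 1: f ≡ 0 at y ∈ {0}; g ≡ 0 at y ∈ {3, 9}; common: ∅.
  x = 2: f ≡ 0 at y ∈ {10}; g ≡ 0 at y ∈ {6, 7}; common: ∅.
  x = 3: f ≡ 0 at y ∈ {9}; g ≡ 0 at y ∈ {5, 9}; common: {9}.
  x = 4: f ≡ 0 at y ∈ {8}; g ≡ 0 at y ∈ {1, 3}; common: ∅.
  x = 5: f ≡ 0 at y ∈ {7}; g ≡ 0 at y ∈ {1, 4}; common: ∅.
  x = 6: f ≡ 0 at y ∈ {6}; g ≡ 0 at y ∈ {7, 10}; common: ∅.
  x = 7: f ≡ 0 at y ∈ {5}; g ≡ 0 at y ∈ {8, 10}; common: ∅.
  x = 8: f ≡ 0 at y ∈ {4}; g ≡ 0 at y ∈ {2, 6}; common: ∅.
  x = 9: f ≡ 0 at y ∈ {3}; g ≡ 0 at y ∈ {4, 5}; common: ∅.
  x = 10: f ≡ 0 at y ∈ {2}; g ≡ 0 at y ∈ {2, 8}; common: {2}.
Collecting: common zeros = {(3, 9), (10, 2)}, so the count is 2.
Comparison with the Bézout bound: 2 ≤ 2 = deg(f)·deg(g), as expected for curves with no common component (the bound is attained).


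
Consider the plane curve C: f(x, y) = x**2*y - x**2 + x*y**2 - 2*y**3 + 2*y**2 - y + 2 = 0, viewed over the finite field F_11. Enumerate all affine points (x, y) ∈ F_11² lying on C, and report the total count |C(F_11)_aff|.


Affine F_11-points: {(0, 8), (2, 3), (5, 5), (5, 7), (5, 8), (7, 7), (8, 2), (8, 5), (8, 9), (10, 1), (10, 2), (10, 3)}; count = 12.

For each of the 121 pairs (x, y) ∈ F_11², evaluate f(x, y) mod 11. Record the zeros.
  x = 0: [0↦2, 1↦1, 2↦3, 3↦7, 4↦1, 5↦6, 6↦10, 7↦1, 8↦0, 9↦6, 10↦7]  zeros at y ∈ {8}
  x = 1: [0↦1, 1↦2, 2↦8, 3↦7, 4↦9, 5↦2, 6↦7, 7↦1, 8↦5, 9↦7, 10↦6]  zeros at y ∈ ∅
  x = 2: [0↦9, 1↦3, 2↦4, 3↦0, 4↦1, 5↦6, 6↦3, 7↦2, 8↦2, 9↦2, 10↦1]  zeros at y ∈ {3}
  x = 3: [0↦4, 1↦4, 2↦2, 3↦8, 4↦10, 5↦7, 6↦9, 7↦4, 8↦2, 9↦2, 10↦3]  zeros at y ∈ ∅
  x = 4: [0↦8, 1↦5, 2↦2, 3↦9, 4↦3, 5↦5, 6↦3, 7↦7, 8↦5, 9↦7, 10↦1]  zeros at y ∈ ∅
  x = 5: [0↦10, 1↦6, 2↦4, 3↦3, 4↦2, 5↦0, 6↦7, 7↦0, 8↦0, 9↦6, 10↦6]  zeros at y ∈ {5, 7, 8}
  x = 6: [0↦10, 1↦7, 2↦8, 3↦1, 4↦7, 5↦3, 6↦10, 7↦5, 8↦9, 9↦10, 10↦7]  zeros at y ∈ ∅
  x = 7: [0↦8, 1↦8, 2↦3, 3↦3, 4↦7, 5↦3, 6↦1, 7↦0, 8↦10, 9↦8, 10↦4]  zeros at y ∈ {7}
  x = 8: [0↦4, 1↦9, 2↦0, 3↦9, 4↦2, 5↦0, 6↦2, 7↦7, 8↦3, 9↦0, 10↦8]  zeros at y ∈ {2, 5, 9}
  x = 9: [0↦9, 1↦10, 2↦10, 3↦8, 4↦3, 5↦5, 6↦2, 7↦4, 8↦10, 9↦8, 10↦8]  zeros at y ∈ ∅
  x = 10: [0↦1, 1↦0, 2↦0, 3↦0, 4↦10, 5↦7, 6↦1, 7↦2, 8↦9, 9↦10, 10↦4]  zeros at y ∈ {1, 2, 3}
Collecting zeros: affine points = {(0, 8), (2, 3), (5, 5), (5, 7), (5, 8), (7, 7), (8, 2), (8, 5), (8, 9), (10, 1), (10, 2), (10, 3)}.
Total count |C(F_11)_aff| = 12.


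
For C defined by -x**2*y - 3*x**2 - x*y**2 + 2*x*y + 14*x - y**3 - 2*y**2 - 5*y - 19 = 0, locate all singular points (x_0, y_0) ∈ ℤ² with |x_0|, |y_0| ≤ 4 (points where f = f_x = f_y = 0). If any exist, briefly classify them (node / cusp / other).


Singular points: {(3, -2)}; classification: node.

Compute partial derivatives:
  f_x = -2*x*y - 6*x - y**2 + 2*y + 14.
  f_y = -x**2 - 2*x*y + 2*x - 3*y**2 - 4*y - 5.
Scan x_0 ∈ {−4, ..., 4}. For each x_0, f_y(x_0, y) is a polynomial in y; find its integer roots y ∈ {−4, ..., 4}, then test f_x and f at those candidates.
  x = -4: f_y(-4, y) = -3*y**2 + 4*y - 29; no integer root y with |y| ≤ 4.
  x = -3: f_y(-3, y) = -3*y**2 + 2*y - 20; no integer root y with |y| ≤ 4.
  x = -2: f_y(-2, y) = -3*y**2 - 13; no integer root y with |y| ≤ 4.
  x = -1: f_y(-1, y) = -3*y**2 - 2*y - 8; no integer root y with |y| ≤ 4.
  x = 0: f_y(0, y) = -3*y**2 - 4*y - 5; no integer root y with |y| ≤ 4.
  x = 1: f_y(1, y) = -3*y**2 - 6*y - 4; no integer root y with |y| ≤ 4.
  x = 2: f_y(2, y) = -3*y**2 - 8*y - 5; vanishes at y ∈ {-1}. (2, -1): f_x = 3 ≠ 0.
  x = 3: f_y(3, y) = -3*y**2 - 10*y - 8; vanishes at y ∈ {-2}. (3, -2): f_x = 0, f = 0 — SINGULAR.
  x = 4: f_y(4, y) = -3*y**2 - 12*y - 13; no integer root y with |y| ≤ 4.
Only singular point on the grid: (3, -2).
Classify: substitute x = 3 + u, y = -2 + v and expand: f = -u**2*v - u**2 - u*v**2 - v**3 + v**2.
No constant or linear terms (consistent with a singular point). Quadratic part: -u**2 + v**2. Cubic part: -u**2*v - u*v**2 - v**3.
The quadratic part v**2 - u**2 = (v − u)(v + u) splits into two distinct linear factors, so there are two distinct tangent lines y − -2 = ±(x − 3) — this is a node (ordinary double point).
Classification: node.


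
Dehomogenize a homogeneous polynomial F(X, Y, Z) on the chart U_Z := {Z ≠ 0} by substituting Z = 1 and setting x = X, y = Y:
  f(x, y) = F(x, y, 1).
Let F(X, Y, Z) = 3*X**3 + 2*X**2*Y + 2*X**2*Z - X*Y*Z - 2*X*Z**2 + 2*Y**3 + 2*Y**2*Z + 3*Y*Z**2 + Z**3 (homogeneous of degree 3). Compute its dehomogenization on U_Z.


f(x, y) = 3*x**3 + 2*x**2*y + 2*x**2 - x*y - 2*x + 2*y**3 + 2*y**2 + 3*y + 1

On U_Z we set Z = 1. Each monomial c·X^i·Y^j·Z^k in F becomes c·x^i·y^j·1^k = c·x^i·y^j.
Substituting Z = 1: F(X, Y, 1) = 3*x**3 + 2*x**2*y + 2*x**2 - x*y - 2*x + 2*y**3 + 2*y**2 + 3*y + 1.
Note: deg(f) ≤ deg(F) = 3; strict inequality happens when F is divisible by Z (lost terms).


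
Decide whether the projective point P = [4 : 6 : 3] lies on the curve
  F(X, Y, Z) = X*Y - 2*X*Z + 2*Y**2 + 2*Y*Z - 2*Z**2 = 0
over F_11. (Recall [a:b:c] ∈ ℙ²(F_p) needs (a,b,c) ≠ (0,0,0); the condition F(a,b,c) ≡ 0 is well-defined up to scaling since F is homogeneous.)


F(4,6,3) ≡ 2 (mod 11); P is NOT on the curve.

Evaluate F(4, 6, 3) term-by-term (mod 11).
  X*Y ↦ 1·4·6·1 = 24
  -2*X*Z ↦ -2·4·1·3 = -24
  2*Y**2 ↦ 2·1·36·1 = 72
  2*Y*Z ↦ 2·1·6·3 = 36
  -2*Z**2 ↦ -2·1·1·9 = -18
Sum: F(4, 6, 3) = (24) + (-24) + (72) + (36) + (-18) = 90.
Reducing mod 11: 90 ≡ 2 (mod 11).
Since F(a, b, c) ≡ 2 ≠ 0 (mod 11), P does NOT lie on the curve.


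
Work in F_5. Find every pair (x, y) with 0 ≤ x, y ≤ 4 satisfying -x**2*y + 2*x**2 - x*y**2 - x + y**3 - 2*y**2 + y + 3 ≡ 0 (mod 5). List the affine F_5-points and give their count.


Affine F_5-points: {(0, 2), (0, 3), (1, 2), (1, 4), (2, 2), (3, 2), (3, 4), (4, 2)}; count = 8.

For each of the 25 pairs (x, y) ∈ F_5², evaluate f(x, y) mod 5. Record the zeros.
  x = 0: [0↦3, 1↦3, 2↦0, 3↦0, 4↦4]  zeros at y ∈ {2, 3}
  x = 1: [0↦4, 1↦2, 2↦0, 3↦4, 4↦0]  zeros at y ∈ {2, 4}
  x = 2: [0↦4, 1↦3, 2↦0, 3↦1, 4↦2]  zeros at y ∈ {2}
  x = 3: [0↦3, 1↦1, 2↦0, 3↦1, 4↦0]  zeros at y ∈ {2, 4}
  x = 4: [0↦1, 1↦1, 2↦0, 3↦4, 4↦4]  zeros at y ∈ {2}
Collecting zeros: affine points = {(0, 2), (0, 3), (1, 2), (1, 4), (2, 2), (3, 2), (3, 4), (4, 2)}.
Total count |C(F_5)_aff| = 8.


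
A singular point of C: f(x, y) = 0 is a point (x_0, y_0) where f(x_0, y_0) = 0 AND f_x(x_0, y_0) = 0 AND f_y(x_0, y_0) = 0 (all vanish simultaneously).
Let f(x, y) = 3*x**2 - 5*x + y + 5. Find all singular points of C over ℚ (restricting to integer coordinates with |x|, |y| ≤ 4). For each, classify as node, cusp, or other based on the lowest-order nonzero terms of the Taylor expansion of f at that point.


No singular points in the scanned grid; C is smooth there.

Compute partial derivatives:
  f_x = 6*x - 5.
  f_y = 1.
f_y = 1 is a nonzero constant, so f_y never vanishes: no point (x, y) can satisfy f = f_x = f_y = 0. In particular no (x, y) ∈ {−4, ..., 4}² is singular; the curve is smooth.


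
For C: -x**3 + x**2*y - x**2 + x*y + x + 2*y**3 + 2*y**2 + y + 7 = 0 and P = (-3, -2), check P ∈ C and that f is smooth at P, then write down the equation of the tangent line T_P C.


Tangent line at P: -10*x + 23*y + 16 = 0.

Step 1: f(-3, -2) = 0, so P lies on C.
Step 2: partial derivatives
  f_x(x, y) = -3*x**2 + 2*x*y - 2*x + y + 1, f_y(x, y) = x**2 + x + 6*y**2 + 4*y + 1.
  f_x(P) = -10, f_y(P) = 23 (gradient nonzero, so P is smooth).
Step 3: tangent line at P: -10·(x − -3) + 23·(y − -2) = 0.
Expanding: -10*x + 23*y + 16 = 0.


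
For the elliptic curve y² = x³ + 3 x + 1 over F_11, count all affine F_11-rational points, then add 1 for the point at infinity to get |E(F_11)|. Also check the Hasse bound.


Affine points = {(0, 1), (0, 10), (1, 4), (1, 7), (2, 2), (2, 9), (3, 2), (3, 9), (4, 0), (5, 3), (5, 8), (6, 2), (6, 9), (8, 3), (8, 8), (9, 3), (9, 8)}; affine count = 17; |E(F_11)| = 18.

Discriminant check: Δ ∝ 4a³ + 27b² = 4·3³ + 27·1² = 4·27 + 27·1 ≡ 3 (mod 11). Nonzero ⇒ E is nonsingular.
For each x ∈ F_11, compute rhs = x³ + 3·x + 1 mod 11, then count y ∈ F_11 with y² ≡ rhs.
  x = 0: rhs = 1, matching y values: 1, 10 (2 points).
  x = 1: rhs = 5, matching y values: 4, 7 (2 points).
  x = 2: rhs = 4, matching y values: 2, 9 (2 points).
  x = 3: rhs = 4, matching y values: 2, 9 (2 points).
  x = 4: rhs = 0, matching y values: 0 (1 points).
  x = 5: rhs = 9, matching y values: 3, 8 (2 points).
  x = 6: rhs = 4, matching y values: 2, 9 (2 points).
  x = 7: rhs = 2, matching y values: none (0 points).
  x = 8: rhs = 9, matching y values: 3, 8 (2 points).
  x = 9: rhs = 9, matching y values: 3, 8 (2 points).
  x = 10: rhs = 8, matching y values: none (0 points).
Total affine count: 17.
Full point count |E(F_11)| = 17 + 1 = 18.
Hasse bound: |18 − (11+1)| = |6| = 6 ≤ 2√11 ≈ 6.6332 ✓.


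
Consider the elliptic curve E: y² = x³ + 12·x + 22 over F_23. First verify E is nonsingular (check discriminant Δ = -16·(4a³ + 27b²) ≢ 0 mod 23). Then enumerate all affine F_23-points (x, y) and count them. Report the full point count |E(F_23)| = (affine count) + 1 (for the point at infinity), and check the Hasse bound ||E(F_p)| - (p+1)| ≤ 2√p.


Affine points = {(1, 9), (1, 14), (2, 10), (2, 13), (3, 4), (3, 19), (5, 0), (7, 9), (7, 14), (8, 3), (8, 20), (9, 10), (9, 13), (11, 6), (11, 17), (12, 10), (12, 13), (13, 11), (13, 12), (14, 6), (14, 17), (15, 9), (15, 14), (16, 3), (16, 20), (19, 5), (19, 18), (21, 6), (21, 17), (22, 3), (22, 20)}; affine count = 31; |E(F_23)| = 32.

Discriminant check: Δ ∝ 4a³ + 27b² = 4·12³ + 27·22² = 4·1728 + 27·484 ≡ 16 (mod 23). Nonzero ⇒ E is nonsingular.
For each x ∈ F_23, compute rhs = x³ + 12·x + 22 mod 23, then count y ∈ F_23 with y² ≡ rhs.
  x = 0: rhs = 22, matching y values: none (0 points).
  x = 1: rhs = 12, matching y values: 9, 14 (2 points).
  x = 2: rhs = 8, matching y values: 10, 13 (2 points).
  x = 3: rhs = 16, matching y values: 4, 19 (2 points).
  x = 4: rhs = 19, matching y values: none (0 points).
  x = 5: rhs = 0, matching y values: 0 (1 points).
  x = 6: rhs = 11, matching y values: none (0 points).
  x = 7: rhs = 12, matching y values: 9, 14 (2 points).
  x = 8: rhs = 9, matching y values: 3, 20 (2 points).
  x = 9: rhs = 8, matching y values: 10, 13 (2 points).
  x = 10: rhs = 15, matching y values: none (0 points).
  x = 11: rhs = 13, matching y values: 6, 17 (2 points).
  x = 12: rhs = 8, matching y values: 10, 13 (2 points).
  x = 13: rhs = 6, matching y values: 11, 12 (2 points).
  x = 14: rhs = 13, matching y values: 6, 17 (2 points).
  x = 15: rhs = 12, matching y values: 9, 14 (2 points).
  x = 16: rhs = 9, matching y values: 3, 20 (2 points).
  x = 17: rhs = 10, matching y values: none (0 points).
  x = 18: rhs = 21, matching y values: none (0 points).
  x = 19: rhs = 2, matching y values: 5, 18 (2 points).
  x = 20: rhs = 5, matching y values: none (0 points).
  x = 21: rhs = 13, matching y values: 6, 17 (2 points).
  x = 22: rhs = 9, matching y values: 3, 20 (2 points).
Total affine count: 31.
Full point count |E(F_23)| = 31 + 1 = 32.
Hasse bound: |32 − (23+1)| = |8| = 8 ≤ 2√23 ≈ 9.5917 ✓.


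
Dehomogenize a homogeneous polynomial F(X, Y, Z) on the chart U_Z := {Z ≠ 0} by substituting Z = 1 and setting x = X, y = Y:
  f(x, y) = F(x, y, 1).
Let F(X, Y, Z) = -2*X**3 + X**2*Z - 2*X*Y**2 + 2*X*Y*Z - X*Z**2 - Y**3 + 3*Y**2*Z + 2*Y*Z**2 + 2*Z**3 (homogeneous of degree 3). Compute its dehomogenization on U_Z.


f(x, y) = -2*x**3 + x**2 - 2*x*y**2 + 2*x*y - x - y**3 + 3*y**2 + 2*y + 2

On U_Z we set Z = 1. Each monomial c·X^i·Y^j·Z^k in F becomes c·x^i·y^j·1^k = c·x^i·y^j.
Substituting Z = 1: F(X, Y, 1) = -2*x**3 + x**2 - 2*x*y**2 + 2*x*y - x - y**3 + 3*y**2 + 2*y + 2.
Note: deg(f) ≤ deg(F) = 3; strict inequality happens when F is divisible by Z (lost terms).


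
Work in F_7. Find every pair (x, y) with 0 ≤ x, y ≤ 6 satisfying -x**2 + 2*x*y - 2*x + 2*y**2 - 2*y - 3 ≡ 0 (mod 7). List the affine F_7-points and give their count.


Affine F_7-points: {(0, 4), (2, 1), (2, 5), (4, 2), (5, 1), (5, 2), (6, 4), (6, 5)}; count = 8.

For each of the 49 pairs (x, y) ∈ F_7², evaluate f(x, y) mod 7. Record the zeros.
  x = 0: [0↦4, 1↦4, 2↦1, 3↦2, 4↦0, 5↦2, 6↦1]  zeros at y ∈ {4}
  x = 1: [0↦1, 1↦3, 2↦2, 3↦5, 4↦5, 5↦2, 6↦3]  zeros at y ∈ ∅
  x = 2: [0↦3, 1↦0, 2↦1, 3↦6, 4↦1, 5↦0, 6↦3]  zeros at y ∈ {1, 5}
  x = 3: [0↦3, 1↦2, 2↦5, 3↦5, 4↦2, 5↦3, 6↦1]  zeros at y ∈ ∅
  x = 4: [0↦1, 1↦2, 2↦0, 3↦2, 4↦1, 5↦4, 6↦4]  zeros at y ∈ {2}
  x = 5: [0↦4, 1↦0, 2↦0, 3↦4, 4↦5, 5↦3, 6↦5]  zeros at y ∈ {1, 2}
  x = 6: [0↦5, 1↦3, 2↦5, 3↦4, 4↦0, 5↦0, 6↦4]  zeros at y ∈ {4, 5}
Collecting zeros: affine points = {(0, 4), (2, 1), (2, 5), (4, 2), (5, 1), (5, 2), (6, 4), (6, 5)}.
Total count |C(F_7)_aff| = 8.


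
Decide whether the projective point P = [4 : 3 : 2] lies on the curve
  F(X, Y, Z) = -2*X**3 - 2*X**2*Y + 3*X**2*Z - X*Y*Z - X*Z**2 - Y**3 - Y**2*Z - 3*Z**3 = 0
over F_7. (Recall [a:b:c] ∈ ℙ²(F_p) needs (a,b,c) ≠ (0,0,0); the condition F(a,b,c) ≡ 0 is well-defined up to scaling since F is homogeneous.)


F(4,3,2) ≡ 1 (mod 7); P is NOT on the curve.

Evaluate F(4, 3, 2) term-by-term (mod 7).
  -2*X**3 ↦ -2·64·1·1 = -128
  -2*X**2*Y ↦ -2·16·3·1 = -96
  3*X**2*Z ↦ 3·16·1·2 = 96
  -X*Y*Z ↦ -1·4·3·2 = -24
  -X*Z**2 ↦ -1·4·1·4 = -16
  -Y**3 ↦ -1·1·27·1 = -27
  -Y**2*Z ↦ -1·1·9·2 = -18
  -3*Z**3 ↦ -3·1·1·8 = -24
Sum: F(4, 3, 2) = (-128) + (-96) + (96) + (-24) + (-16) + (-27) + (-18) + (-24) = -237.
Reducing mod 7: -237 ≡ 1 (mod 7).
Since F(a, b, c) ≡ 1 ≠ 0 (mod 7), P does NOT lie on the curve.


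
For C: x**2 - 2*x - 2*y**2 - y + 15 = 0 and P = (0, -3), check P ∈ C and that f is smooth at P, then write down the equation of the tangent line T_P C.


Tangent line at P: -2*x + 11*y + 33 = 0.

Step 1: f(0, -3) = 0, so P lies on C.
Step 2: partial derivatives
  f_x(x, y) = 2*x - 2, f_y(x, y) = -4*y - 1.
  f_x(P) = -2, f_y(P) = 11 (gradient nonzero, so P is smooth).
Step 3: tangent line at P: -2·(x − 0) + 11·(y − -3) = 0.
Expanding: -2*x + 11*y + 33 = 0.


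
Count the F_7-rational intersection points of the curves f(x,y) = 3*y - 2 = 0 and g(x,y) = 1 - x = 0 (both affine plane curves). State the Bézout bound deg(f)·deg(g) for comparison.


Common zeros: {(1, 3)}; count = 1; Bézout bound = 1.

deg(f) = 1, deg(g) = 1, so Bézout bound = 1.
Scan x ∈ F_7. For each x, list the y ∈ F_7 with f(x, y) ≡ 0 and those with g(x, y) ≡ 0 (mod 7); the common zeros in that column are the intersection.
  x = 0: f ≡ 0 at y ∈ {3}; g ≡ 0 at y ∈ ∅; common: ∅.
  x = 1: f ≡ 0 at y ∈ {3}; g ≡ 0 at y ∈ {0, 1, 2, 3, 4, 5, 6}; common: {3}.
  x = 2: f ≡ 0 at y ∈ {3}; g ≡ 0 at y ∈ ∅; common: ∅.
  x = 3: f ≡ 0 at y ∈ {3}; g ≡ 0 at y ∈ ∅; common: ∅.
  x = 4: f ≡ 0 at y ∈ {3}; g ≡ 0 at y ∈ ∅; common: ∅.
  x = 5: f ≡ 0 at y ∈ {3}; g ≡ 0 at y ∈ ∅; common: ∅.
  x = 6: f ≡ 0 at y ∈ {3}; g ≡ 0 at y ∈ ∅; common: ∅.
Collecting: common zeros = {(1, 3)}, so the count is 1.
Comparison with the Bézout bound: 1 ≤ 1 = deg(f)·deg(g), as expected for curves with no common component (the bound is attained).


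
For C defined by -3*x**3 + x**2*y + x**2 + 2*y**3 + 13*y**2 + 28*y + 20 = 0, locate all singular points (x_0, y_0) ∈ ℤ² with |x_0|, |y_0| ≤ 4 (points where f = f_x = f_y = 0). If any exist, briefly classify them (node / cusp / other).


Singular points: {(0, -2)}; classification: node.

Compute partial derivatives:
  f_x = -9*x**2 + 2*x*y + 2*x.
  f_y = x**2 + 6*y**2 + 26*y + 28.
Scan x_0 ∈ {−4, ..., 4}. For each x_0, f_y(x_0, y) is a polynomial in y; find its integer roots y ∈ {−4, ..., 4}, then test f_x and f at those candidates.
  x = -4: f_y(-4, y) = 6*y**2 + 26*y + 44; no integer root y with |y| ≤ 4.
  x = -3: f_y(-3, y) = 6*y**2 + 26*y + 37; no integer root y with |y| ≤ 4.
  x = -2: f_y(-2, y) = 6*y**2 + 26*y + 32; no integer root y with |y| ≤ 4.
  x = -1: f_y(-1, y) = 6*y**2 + 26*y + 29; no integer root y with |y| ≤ 4.
  x = 0: f_y(0, y) = 6*y**2 + 26*y + 28; vanishes at y ∈ {-2}. (0, -2): f_x = 0, f = 0 — SINGULAR.
  x = 1: f_y(1, y) = 6*y**2 + 26*y + 29; no integer root y with |y| ≤ 4.
  x = 2: f_y(2, y) = 6*y**2 + 26*y + 32; no integer root y with |y| ≤ 4.
  x = 3: f_y(3, y) = 6*y**2 + 26*y + 37; no integer root y with |y| ≤ 4.
  x = 4: f_y(4, y) = 6*y**2 + 26*y + 44; no integer root y with |y| ≤ 4.
Only singular point on the grid: (0, -2).
Classify: substitute x = 0 + u, y = -2 + v and expand: f = -3*u**3 + u**2*v - u**2 + 2*v**3 + v**2.
No constant or linear terms (consistent with a singular point). Quadratic part: -u**2 + v**2. Cubic part: -3*u**3 + u**2*v + 2*v**3.
The quadratic part v**2 - u**2 = (v − u)(v + u) splits into two distinct linear factors, so there are two distinct tangent lines y − -2 = ±(x − 0) — this is a node (ordinary double point).
Classification: node.


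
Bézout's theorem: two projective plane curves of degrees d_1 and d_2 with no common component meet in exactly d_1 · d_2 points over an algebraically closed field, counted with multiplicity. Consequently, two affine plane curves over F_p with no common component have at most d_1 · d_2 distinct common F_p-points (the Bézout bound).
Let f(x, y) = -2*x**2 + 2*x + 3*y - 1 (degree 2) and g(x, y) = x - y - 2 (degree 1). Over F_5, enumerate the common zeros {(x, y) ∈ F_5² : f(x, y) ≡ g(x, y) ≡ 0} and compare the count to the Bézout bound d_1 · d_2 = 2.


Common zeros: {(2, 0), (3, 1)}; count = 2; Bézout bound = 2.

deg(f) = 2, deg(g) = 1, so Bézout bound = 2.
Scan x ∈ F_5. For each x, list the y ∈ F_5 with f(x, y) ≡ 0 and those with g(x, y) ≡ 0 (mod 5); the common zeros in that column are the intersection.
  x = 0: f ≡ 0 at y ∈ {2}; g ≡ 0 at y ∈ {3}; common: ∅.
  x = 1: f ≡ 0 at y ∈ {2}; g ≡ 0 at y ∈ {4}; common: ∅.
  x = 2: f ≡ 0 at y ∈ {0}; g ≡ 0 at y ∈ {0}; common: {0}.
  x = 3: f ≡ 0 at y ∈ {1}; g ≡ 0 at y ∈ {1}; common: {1}.
  x = 4: f ≡ 0 at y ∈ {0}; g ≡ 0 at y ∈ {2}; common: ∅.
Collecting: common zeros = {(2, 0), (3, 1)}, so the count is 2.
Comparison with the Bézout bound: 2 ≤ 2 = deg(f)·deg(g), as expected for curves with no common component (the bound is attained).


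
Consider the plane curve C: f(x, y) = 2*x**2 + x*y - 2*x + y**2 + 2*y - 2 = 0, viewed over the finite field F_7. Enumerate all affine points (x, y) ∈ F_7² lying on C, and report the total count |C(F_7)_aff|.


Affine F_7-points: {(2, 1), (2, 2), (4, 3), (4, 5), (5, 2), (5, 5), (6, 3)}; count = 7.

For each of the 49 pairs (x, y) ∈ F_7², evaluate f(x, y) mod 7. Record the zeros.
  x = 0: [0↦5, 1↦1, 2↦6, 3↦6, 4↦1, 5↦5, 6↦4]  zeros at y ∈ ∅
  x = 1: [0↦5, 1↦2, 2↦1, 3↦2, 4↦5, 5↦3, 6↦3]  zeros at y ∈ ∅
  x = 2: [0↦2, 1↦0, 2↦0, 3↦2, 4↦6, 5↦5, 6↦6]  zeros at y ∈ {1, 2}
  x = 3: [0↦3, 1↦2, 2↦3, 3↦6, 4↦4, 5↦4, 6↦6]  zeros at y ∈ ∅
  x = 4: [0↦1, 1↦1, 2↦3, 3↦0, 4↦6, 5↦0, 6↦3]  zeros at y ∈ {3, 5}
  x = 5: [0↦3, 1↦4, 2↦0, 3↦5, 4↦5, 5↦0, 6↦4]  zeros at y ∈ {2, 5}
  x = 6: [0↦2, 1↦4, 2↦1, 3↦0, 4↦1, 5↦4, 6↦2]  zeros at y ∈ {3}
Collecting zeros: affine points = {(2, 1), (2, 2), (4, 3), (4, 5), (5, 2), (5, 5), (6, 3)}.
Total count |C(F_7)_aff| = 7.


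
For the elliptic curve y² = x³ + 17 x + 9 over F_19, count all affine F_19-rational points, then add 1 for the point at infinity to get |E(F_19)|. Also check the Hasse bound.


Affine points = {(0, 3), (0, 16), (3, 7), (3, 12), (6, 2), (6, 17), (8, 7), (8, 12), (9, 6), (9, 13), (10, 1), (10, 18), (11, 8), (11, 11), (16, 8), (16, 11), (17, 9), (17, 10)}; affine count = 18; |E(F_19)| = 19.

Discriminant check: Δ ∝ 4a³ + 27b² = 4·17³ + 27·9² = 4·4913 + 27·81 ≡ 8 (mod 19). Nonzero ⇒ E is nonsingular.
For each x ∈ F_19, compute rhs = x³ + 17·x + 9 mod 19, then count y ∈ F_19 with y² ≡ rhs.
  x = 0: rhs = 9, matching y values: 3, 16 (2 points).
  x = 1: rhs = 8, matching y values: none (0 points).
  x = 2: rhs = 13, matching y values: none (0 points).
  x = 3: rhs = 11, matching y values: 7, 12 (2 points).
  x = 4: rhs = 8, matching y values: none (0 points).
  x = 5: rhs = 10, matching y values: none (0 points).
  x = 6: rhs = 4, matching y values: 2, 17 (2 points).
  x = 7: rhs = 15, matching y values: none (0 points).
  x = 8: rhs = 11, matching y values: 7, 12 (2 points).
  x = 9: rhs = 17, matching y values: 6, 13 (2 points).
  x = 10: rhs = 1, matching y values: 1, 18 (2 points).
  x = 11: rhs = 7, matching y values: 8, 11 (2 points).
  x = 12: rhs = 3, matching y values: none (0 points).
  x = 13: rhs = 14, matching y values: none (0 points).
  x = 14: rhs = 8, matching y values: none (0 points).
  x = 15: rhs = 10, matching y values: none (0 points).
  x = 16: rhs = 7, matching y values: 8, 11 (2 points).
  x = 17: rhs = 5, matching y values: 9, 10 (2 points).
  x = 18: rhs = 10, matching y values: none (0 points).
Total affine count: 18.
Full point count |E(F_19)| = 18 + 1 = 19.
Hasse bound: |19 − (19+1)| = |-1| = 1 ≤ 2√19 ≈ 8.7178 ✓.


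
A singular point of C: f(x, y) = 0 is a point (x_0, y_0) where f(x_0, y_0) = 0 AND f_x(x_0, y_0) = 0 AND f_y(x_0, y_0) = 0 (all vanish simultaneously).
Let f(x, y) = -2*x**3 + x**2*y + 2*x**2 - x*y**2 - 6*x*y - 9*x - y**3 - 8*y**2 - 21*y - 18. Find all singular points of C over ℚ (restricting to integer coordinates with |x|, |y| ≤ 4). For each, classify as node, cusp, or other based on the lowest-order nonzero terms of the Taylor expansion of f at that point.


Singular points: {(0, -3)}; classification: node.

Compute partial derivatives:
  f_x = -6*x**2 + 2*x*y + 4*x - y**2 - 6*y - 9.
  f_y = x**2 - 2*x*y - 6*x - 3*y**2 - 16*y - 21.
Scan x_0 ∈ {−4, ..., 4}. For each x_0, f_y(x_0, y) is a polynomial in y; find its integer roots y ∈ {−4, ..., 4}, then test f_x and f at those candidates.
  x = -4: f_y(-4, y) = -3*y**2 - 8*y + 19; no integer root y with |y| ≤ 4.
  x = -3: f_y(-3, y) = -3*y**2 - 10*y + 6; no integer root y with |y| ≤ 4.
  x = -2: f_y(-2, y) = -3*y**2 - 12*y - 5; no integer root y with |y| ≤ 4.
  x = -1: f_y(-1, y) = -3*y**2 - 14*y - 14; no integer root y with |y| ≤ 4.
  x = 0: f_y(0, y) = -3*y**2 - 16*y - 21; vanishes at y ∈ {-3}. (0, -3): f_x = 0, f = 0 — SINGULAR.
  x = 1: f_y(1, y) = -3*y**2 - 18*y - 26; no integer root y with |y| ≤ 4.
  x = 2: f_y(2, y) = -3*y**2 - 20*y - 29; no integer root y with |y| ≤ 4.
  x = 3: f_y(3, y) = -3*y**2 - 22*y - 30; no integer root y with |y| ≤ 4.
  x = 4: f_y(4, y) = -3*y**2 - 24*y - 29; no integer root y with |y| ≤ 4.
Only singular point on the grid: (0, -3).
Classify: substitute x = 0 + u, y = -3 + v and expand: f = -2*u**3 + u**2*v - u**2 - u*v**2 - v**3 + v**2.
No constant or linear terms (consistent with a singular point). Quadratic part: -u**2 + v**2. Cubic part: -2*u**3 + u**2*v - u*v**2 - v**3.
The quadratic part v**2 - u**2 = (v − u)(v + u) splits into two distinct linear factors, so there are two distinct tangent lines y − -3 = ±(x − 0) — this is a node (ordinary double point).
Classification: node.


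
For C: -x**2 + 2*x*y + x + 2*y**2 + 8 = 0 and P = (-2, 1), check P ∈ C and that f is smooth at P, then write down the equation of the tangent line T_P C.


Tangent line at P: 7*x + 14 = 0.

Step 1: f(-2, 1) = 0, so P lies on C.
Step 2: partial derivatives
  f_x(x, y) = -2*x + 2*y + 1, f_y(x, y) = 2*x + 4*y.
  f_x(P) = 7, f_y(P) = 0 (gradient nonzero, so P is smooth).
Step 3: tangent line at P: 7·(x − -2) + 0·(y − 1) = 0.
Expanding: 7*x + 14 = 0.


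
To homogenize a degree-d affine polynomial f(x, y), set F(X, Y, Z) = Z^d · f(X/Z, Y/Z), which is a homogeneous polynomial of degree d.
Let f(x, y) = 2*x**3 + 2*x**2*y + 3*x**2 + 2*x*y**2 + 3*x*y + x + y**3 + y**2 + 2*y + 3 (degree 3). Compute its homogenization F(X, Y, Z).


F(X, Y, Z) = 2*X**3 + 2*X**2*Y + 3*X**2*Z + 2*X*Y**2 + 3*X*Y*Z + X*Z**2 + Y**3 + Y**2*Z + 2*Y*Z**2 + 3*Z**3

deg(f) = 3.
Substitute x = X/Z, y = Y/Z into f, then multiply by Z^3.
  monomial 2·x^3·y^0 ↦ 2·X^3·Y^0·Z^0.
  monomial 2·x^2·y^1 ↦ 2·X^2·Y^1·Z^0.
  monomial 3·x^2·y^0 ↦ 3·X^2·Y^0·Z^1.
  monomial 2·x^1·y^2 ↦ 2·X^1·Y^2·Z^0.
  monomial 3·x^1·y^1 ↦ 3·X^1·Y^1·Z^1.
  monomial 1·x^1·y^0 ↦ 1·X^1·Y^0·Z^2.
  monomial 1·x^0·y^3 ↦ 1·X^0·Y^3·Z^0.
  monomial 1·x^0·y^2 ↦ 1·X^0·Y^2·Z^1.
  monomial 2·x^0·y^1 ↦ 2·X^0·Y^1·Z^2.
  monomial 3·x^0·y^0 ↦ 3·X^0·Y^0·Z^3.
Collecting: F(X, Y, Z) = 2*X**3 + 2*X**2*Y + 3*X**2*Z + 2*X*Y**2 + 3*X*Y*Z + X*Z**2 + Y**3 + Y**2*Z + 2*Y*Z**2 + 3*Z**3.


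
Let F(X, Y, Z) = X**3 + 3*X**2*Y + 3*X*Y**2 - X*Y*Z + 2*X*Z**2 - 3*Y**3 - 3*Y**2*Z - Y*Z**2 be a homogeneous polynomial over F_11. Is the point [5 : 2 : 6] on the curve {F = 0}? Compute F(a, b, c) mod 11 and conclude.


F(5,2,6) ≡ 5 (mod 11); P is NOT on the curve.

Evaluate F(5, 2, 6) term-by-term (mod 11).
  X**3 ↦ 1·125·1·1 = 125
  3*X**2*Y ↦ 3·25·2·1 = 150
  3*X*Y**2 ↦ 3·5·4·1 = 60
  -X*Y*Z ↦ -1·5·2·6 = -60
  2*X*Z**2 ↦ 2·5·1·36 = 360
  -3*Y**3 ↦ -3·1·8·1 = -24
  -3*Y**2*Z ↦ -3·1·4·6 = -72
  -Y*Z**2 ↦ -1·1·2·36 = -72
Sum: F(5, 2, 6) = (125) + (150) + (60) + (-60) + (360) + (-24) + (-72) + (-72) = 467.
Reducing mod 11: 467 ≡ 5 (mod 11).
Since F(a, b, c) ≡ 5 ≠ 0 (mod 11), P does NOT lie on the curve.


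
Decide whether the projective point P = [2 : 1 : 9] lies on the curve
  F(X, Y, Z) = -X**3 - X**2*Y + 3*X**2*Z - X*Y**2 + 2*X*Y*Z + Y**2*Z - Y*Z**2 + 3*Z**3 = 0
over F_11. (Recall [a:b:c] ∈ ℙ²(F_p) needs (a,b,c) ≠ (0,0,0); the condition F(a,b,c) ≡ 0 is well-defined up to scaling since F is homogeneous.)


F(2,1,9) ≡ 1 (mod 11); P is NOT on the curve.

Evaluate F(2, 1, 9) term-by-term (mod 11).
  -X**3 ↦ -1·8·1·1 = -8
  -X**2*Y ↦ -1·4·1·1 = -4
  3*X**2*Z ↦ 3·4·1·9 = 108
  -X*Y**2 ↦ -1·2·1·1 = -2
  2*X*Y*Z ↦ 2·2·1·9 = 36
  Y**2*Z ↦ 1·1·1·9 = 9
  -Y*Z**2 ↦ -1·1·1·81 = -81
  3*Z**3 ↦ 3·1·1·729 = 2187
Sum: F(2, 1, 9) = (-8) + (-4) + (108) + (-2) + (36) + (9) + (-81) + (2187) = 2245.
Reducing mod 11: 2245 ≡ 1 (mod 11).
Since F(a, b, c) ≡ 1 ≠ 0 (mod 11), P does NOT lie on the curve.


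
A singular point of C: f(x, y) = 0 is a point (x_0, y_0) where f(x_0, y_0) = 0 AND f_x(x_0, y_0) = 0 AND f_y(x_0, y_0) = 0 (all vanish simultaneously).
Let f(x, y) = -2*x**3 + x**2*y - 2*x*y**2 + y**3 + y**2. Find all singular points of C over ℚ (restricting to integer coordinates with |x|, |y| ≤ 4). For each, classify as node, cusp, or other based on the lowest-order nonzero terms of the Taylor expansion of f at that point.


Singular points: {(0, 0)}; classification: cusp.

Compute partial derivatives:
  f_x = -6*x**2 + 2*x*y - 2*y**2.
  f_y = x**2 - 4*x*y + 3*y**2 + 2*y.
Scan x_0 ∈ {−4, ..., 4}. For each x_0, f_y(x_0, y) is a polynomial in y; find its integer roots y ∈ {−4, ..., 4}, then test f_x and f at those candidates.
  x = -4: f_y(-4, y) = 3*y**2 + 18*y + 16; no integer root y with |y| ≤ 4.
  x = -3: f_y(-3, y) = 3*y**2 + 14*y + 9; no integer root y with |y| ≤ 4.
  x = -2: f_y(-2, y) = 3*y**2 + 10*y + 4; no integer root y with |y| ≤ 4.
  x = -1: f_y(-1, y) = 3*y**2 + 6*y + 1; no integer root y with |y| ≤ 4.
  x = 0: f_y(0, y) = 3*y**2 + 2*y; vanishes at y ∈ {0}. (0, 0): f_x = 0, f = 0 — SINGULAR.
  x = 1: f_y(1, y) = 3*y**2 - 2*y + 1; no integer root y with |y| ≤ 4.
  x = 2: f_y(2, y) = 3*y**2 - 6*y + 4; no integer root y with |y| ≤ 4.
  x = 3: f_y(3, y) = 3*y**2 - 10*y + 9; no integer root y with |y| ≤ 4.
  x = 4: f_y(4, y) = 3*y**2 - 14*y + 16; vanishes at y ∈ {2}. (4, 2): f_x = -88 ≠ 0.
Only singular point on the grid: (0, 0).
Classify: substitute x = 0 + u, y = 0 + v and expand: f = -2*u**3 + u**2*v - 2*u*v**2 + v**3 + v**2.
No constant or linear terms (consistent with a singular point). Quadratic part: v**2. Cubic part: -2*u**3 + u**2*v - 2*u*v**2 + v**3.
The quadratic part v**2 is a perfect square, so there is a single (double) tangent line v = 0, i.e. y = 0. Restricting the cubic part to that line (v = 0) leaves -2*u**3 ≠ 0, so f is not divisible by v and the branch is v² ≈ 2*u**3 to lowest order — this is a cusp.
Classification: cusp.


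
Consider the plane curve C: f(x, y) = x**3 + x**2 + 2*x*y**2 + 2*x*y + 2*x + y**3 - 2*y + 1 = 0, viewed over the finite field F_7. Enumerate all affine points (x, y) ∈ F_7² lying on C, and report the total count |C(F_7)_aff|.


Affine F_7-points: {(0, 1), (1, 2), (2, 5), (5, 0), (6, 6)}; count = 5.

For each of the 49 pairs (x, y) ∈ F_7², evaluate f(x, y) mod 7. Record the zeros.
  x = 0: [0↦1, 1↦0, 2↦5, 3↦1, 4↦1, 5↦4, 6↦2]  zeros at y ∈ {1}
  x = 1: [0↦5, 1↦1, 2↦0, 3↦1, 4↦3, 5↦5, 6↦6]  zeros at y ∈ {2}
  x = 2: [0↦3, 1↦3, 2↦3, 3↦2, 4↦6, 5↦0, 6↦4]  zeros at y ∈ {5}
  x = 3: [0↦1, 1↦5, 2↦6, 3↦3, 4↦2, 5↦2, 6↦2]  zeros at y ∈ ∅
  x = 4: [0↦5, 1↦6, 2↦1, 3↦3, 4↦4, 5↦3, 6↦6]  zeros at y ∈ ∅
  x = 5: [0↦0, 1↦5, 2↦1, 3↦1, 4↦4, 5↦2, 6↦1]  zeros at y ∈ {0}
  x = 6: [0↦6, 1↦1, 2↦5, 3↦3, 4↦1, 5↦5, 6↦0]  zeros at y ∈ {6}
Collecting zeros: affine points = {(0, 1), (1, 2), (2, 5), (5, 0), (6, 6)}.
Total count |C(F_7)_aff| = 5.


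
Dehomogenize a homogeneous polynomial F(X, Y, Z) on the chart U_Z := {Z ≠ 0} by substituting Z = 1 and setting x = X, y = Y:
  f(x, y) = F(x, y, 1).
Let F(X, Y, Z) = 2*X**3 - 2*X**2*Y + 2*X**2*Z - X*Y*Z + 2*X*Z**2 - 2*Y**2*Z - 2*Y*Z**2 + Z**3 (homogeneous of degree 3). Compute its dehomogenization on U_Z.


f(x, y) = 2*x**3 - 2*x**2*y + 2*x**2 - x*y + 2*x - 2*y**2 - 2*y + 1

On U_Z we set Z = 1. Each monomial c·X^i·Y^j·Z^k in F becomes c·x^i·y^j·1^k = c·x^i·y^j.
Substituting Z = 1: F(X, Y, 1) = 2*x**3 - 2*x**2*y + 2*x**2 - x*y + 2*x - 2*y**2 - 2*y + 1.
Note: deg(f) ≤ deg(F) = 3; strict inequality happens when F is divisible by Z (lost terms).


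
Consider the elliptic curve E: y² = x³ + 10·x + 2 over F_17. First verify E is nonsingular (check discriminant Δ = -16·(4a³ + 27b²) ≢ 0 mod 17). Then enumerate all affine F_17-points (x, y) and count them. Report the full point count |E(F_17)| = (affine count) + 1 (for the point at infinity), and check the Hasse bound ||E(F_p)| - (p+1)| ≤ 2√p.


Affine points = {(0, 6), (0, 11), (1, 8), (1, 9), (2, 8), (2, 9), (3, 5), (3, 12), (4, 2), (4, 15), (8, 4), (8, 13), (11, 7), (11, 10), (13, 0), (14, 8), (14, 9), (15, 5), (15, 12), (16, 5), (16, 12)}; affine count = 21; |E(F_17)| = 22.

Discriminant check: Δ ∝ 4a³ + 27b² = 4·10³ + 27·2² = 4·1000 + 27·4 ≡ 11 (mod 17). Nonzero ⇒ E is nonsingular.
For each x ∈ F_17, compute rhs = x³ + 10·x + 2 mod 17, then count y ∈ F_17 with y² ≡ rhs.
  x = 0: rhs = 2, matching y values: 6, 11 (2 points).
  x = 1: rhs = 13, matching y values: 8, 9 (2 points).
  x = 2: rhs = 13, matching y values: 8, 9 (2 points).
  x = 3: rhs = 8, matching y values: 5, 12 (2 points).
  x = 4: rhs = 4, matching y values: 2, 15 (2 points).
  x = 5: rhs = 7, matching y values: none (0 points).
  x = 6: rhs = 6, matching y values: none (0 points).
  x = 7: rhs = 7, matching y values: none (0 points).
  x = 8: rhs = 16, matching y values: 4, 13 (2 points).
  x = 9: rhs = 5, matching y values: none (0 points).
  x = 10: rhs = 14, matching y values: none (0 points).
  x = 11: rhs = 15, matching y values: 7, 10 (2 points).
  x = 12: rhs = 14, matching y values: none (0 points).
  x = 13: rhs = 0, matching y values: 0 (1 points).
  x = 14: rhs = 13, matching y values: 8, 9 (2 points).
  x = 15: rhs = 8, matching y values: 5, 12 (2 points).
  x = 16: rhs = 8, matching y values: 5, 12 (2 points).
Total affine count: 21.
Full point count |E(F_17)| = 21 + 1 = 22.
Hasse bound: |22 − (17+1)| = |4| = 4 ≤ 2√17 ≈ 8.2462 ✓.
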